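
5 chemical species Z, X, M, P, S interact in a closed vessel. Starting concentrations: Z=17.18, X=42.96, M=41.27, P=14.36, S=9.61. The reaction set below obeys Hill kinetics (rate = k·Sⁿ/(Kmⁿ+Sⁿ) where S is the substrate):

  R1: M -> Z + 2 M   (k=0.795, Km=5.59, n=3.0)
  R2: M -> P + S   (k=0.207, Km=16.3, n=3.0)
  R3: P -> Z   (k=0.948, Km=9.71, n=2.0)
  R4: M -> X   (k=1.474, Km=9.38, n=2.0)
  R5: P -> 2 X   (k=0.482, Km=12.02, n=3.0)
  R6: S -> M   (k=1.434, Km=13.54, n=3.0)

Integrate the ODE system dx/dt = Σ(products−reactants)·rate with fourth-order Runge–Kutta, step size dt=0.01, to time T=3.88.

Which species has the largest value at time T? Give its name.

RK4 with dt=0.01: 388 steps to T=3.88. Trajectory (selected grid times):
t=0.00: Z=17.18 X=42.96 M=41.27 P=14.36 S=9.61
t=0.43: Z=17.80 X=43.82 M=41.09 P=14.04 S=9.53
t=0.86: Z=18.41 X=44.67 M=40.90 P=13.72 S=9.46
t=1.29: Z=19.02 X=45.52 M=40.71 P=13.41 S=9.39
t=1.72: Z=19.63 X=46.36 M=40.52 P=13.11 S=9.32
t=2.16: Z=20.25 X=47.21 M=40.32 P=12.81 S=9.25
t=2.59: Z=20.84 X=48.04 M=40.12 P=12.53 S=9.18
t=3.02: Z=21.44 X=48.85 M=39.93 P=12.25 S=9.12
t=3.45: Z=22.03 X=49.66 M=39.73 P=11.98 S=9.06
t=3.88: Z=22.61 X=50.47 M=39.53 P=11.72 S=9.00
At T=3.88: Z=22.61 X=50.47 M=39.53 P=11.72 S=9.00; the largest is X.

Dominant species at T: X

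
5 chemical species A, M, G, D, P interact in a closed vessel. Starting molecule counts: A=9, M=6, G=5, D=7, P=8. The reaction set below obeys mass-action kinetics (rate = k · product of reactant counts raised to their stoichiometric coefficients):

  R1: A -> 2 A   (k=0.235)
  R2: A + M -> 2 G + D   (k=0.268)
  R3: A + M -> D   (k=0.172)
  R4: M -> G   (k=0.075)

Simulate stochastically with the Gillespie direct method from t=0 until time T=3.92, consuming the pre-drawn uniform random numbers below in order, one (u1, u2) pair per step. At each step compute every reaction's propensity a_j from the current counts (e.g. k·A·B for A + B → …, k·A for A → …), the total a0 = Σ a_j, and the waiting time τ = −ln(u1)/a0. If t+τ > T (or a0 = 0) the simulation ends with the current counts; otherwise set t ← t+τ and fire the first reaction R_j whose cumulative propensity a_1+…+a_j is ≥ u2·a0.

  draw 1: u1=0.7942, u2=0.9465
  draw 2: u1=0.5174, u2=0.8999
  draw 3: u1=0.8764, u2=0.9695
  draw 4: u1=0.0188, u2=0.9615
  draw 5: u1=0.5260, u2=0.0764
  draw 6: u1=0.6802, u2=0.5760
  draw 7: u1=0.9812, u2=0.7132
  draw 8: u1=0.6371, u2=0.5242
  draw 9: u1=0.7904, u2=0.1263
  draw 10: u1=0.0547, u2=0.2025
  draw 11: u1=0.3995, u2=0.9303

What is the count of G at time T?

G at T = 9

t=0.000: A=9 M=6 G=5 D=7 P=8
Draw 1: a1=2.115, a2=14.472, a3=9.288, a4=0.450, a0=26.325; τ=−ln(0.7942)/26.325=0.009 → t=0.009; u2·a0=0.9465·26.325=24.917; a1+a2=16.587 < 24.917 ≤ a1+…+a3=25.875 → R3 fires; A=8 M=5 G=5 D=8 P=8
Draw 2: a1=1.880, a2=10.720, a3=6.880, a4=0.375, a0=19.855; τ=−ln(0.5174)/19.855=0.033 → t=0.042; u2·a0=0.8999·19.855=17.868; a1+a2=12.600 < 17.868 ≤ a1+…+a3=19.480 → R3 fires; A=7 M=4 G=5 D=9 P=8
Draw 3: a1=1.645, a2=7.504, a3=4.816, a4=0.300, a0=14.265; τ=−ln(0.8764)/14.265=0.009 → t=0.051; u2·a0=0.9695·14.265=13.830; a1+a2=9.149 < 13.830 ≤ a1+…+a3=13.965 → R3 fires; A=6 M=3 G=5 D=10 P=8
Draw 4: a1=1.410, a2=4.824, a3=3.096, a4=0.225, a0=9.555; τ=−ln(0.0188)/9.555=0.416 → t=0.467; u2·a0=0.9615·9.555=9.187; a1+a2=6.234 < 9.187 ≤ a1+…+a3=9.330 → R3 fires; A=5 M=2 G=5 D=11 P=8
Draw 5: a1=1.175, a2=2.680, a3=1.720, a4=0.150, a0=5.725; τ=−ln(0.5260)/5.725=0.112 → t=0.579; u2·a0=0.0764·5.725=0.437 ≤ a1=1.175 → R1 fires; A=6 M=2 G=5 D=11 P=8
Draw 6: a1=1.410, a2=3.216, a3=2.064, a4=0.150, a0=6.840; τ=−ln(0.6802)/6.840=0.056 → t=0.636; u2·a0=0.5760·6.840=3.940; a1=1.410 < 3.940 ≤ a1+a2=4.626 → R2 fires; A=5 M=1 G=7 D=12 P=8
Draw 7: a1=1.175, a2=1.340, a3=0.860, a4=0.075, a0=3.450; τ=−ln(0.9812)/3.450=0.006 → t=0.641; u2·a0=0.7132·3.450=2.461; a1=1.175 < 2.461 ≤ a1+a2=2.515 → R2 fires; A=4 M=0 G=9 D=13 P=8
Draw 8: a1=0.940, a2=0.000, a3=0.000, a4=0.000, a0=0.940; τ=−ln(0.6371)/0.940=0.480 → t=1.121; u2·a0=0.5242·0.940=0.493 ≤ a1=0.940 → R1 fires; A=5 M=0 G=9 D=13 P=8
Draw 9: a1=1.175, a2=0.000, a3=0.000, a4=0.000, a0=1.175; τ=−ln(0.7904)/1.175=0.200 → t=1.321; u2·a0=0.1263·1.175=0.148 ≤ a1=1.175 → R1 fires; A=6 M=0 G=9 D=13 P=8
Draw 10: a1=1.410, a2=0.000, a3=0.000, a4=0.000, a0=1.410; τ=−ln(0.0547)/1.410=2.061 → t=3.382; u2·a0=0.2025·1.410=0.286 ≤ a1=1.410 → R1 fires; A=7 M=0 G=9 D=13 P=8
Draw 11: a1=1.645, a2=0.000, a3=0.000, a4=0.000, a0=1.645; τ=−ln(0.3995)/1.645=0.558 → t=3.940 > T=3.92: stop.
Read off G at T=3.92: 9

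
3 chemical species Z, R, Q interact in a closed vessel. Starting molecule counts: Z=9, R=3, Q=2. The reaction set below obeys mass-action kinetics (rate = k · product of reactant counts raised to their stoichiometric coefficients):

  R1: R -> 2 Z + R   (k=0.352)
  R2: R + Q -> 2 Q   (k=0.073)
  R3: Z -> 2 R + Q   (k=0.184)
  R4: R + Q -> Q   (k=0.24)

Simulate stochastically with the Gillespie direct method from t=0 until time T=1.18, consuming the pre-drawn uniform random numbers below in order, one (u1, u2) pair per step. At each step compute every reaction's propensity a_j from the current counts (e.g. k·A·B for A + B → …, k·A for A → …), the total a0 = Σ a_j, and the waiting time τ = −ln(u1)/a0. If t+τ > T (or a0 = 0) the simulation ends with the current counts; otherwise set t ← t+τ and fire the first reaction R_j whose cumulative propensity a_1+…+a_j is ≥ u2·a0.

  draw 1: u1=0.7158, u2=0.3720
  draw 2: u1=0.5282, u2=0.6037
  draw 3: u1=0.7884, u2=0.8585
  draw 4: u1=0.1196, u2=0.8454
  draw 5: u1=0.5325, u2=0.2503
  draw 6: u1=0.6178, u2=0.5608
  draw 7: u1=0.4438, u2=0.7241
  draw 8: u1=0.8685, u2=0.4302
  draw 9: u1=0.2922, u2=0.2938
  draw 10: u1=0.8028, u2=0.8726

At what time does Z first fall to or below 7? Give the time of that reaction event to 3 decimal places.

Threshold first reached at t = 0.899

t=0.000: Z=9 R=3 Q=2
Draw 1: a1=1.056, a2=0.438, a3=1.656, a4=1.440, a0=4.590; τ=−ln(0.7158)/4.590=0.073 → t=0.073; u2·a0=0.3720·4.590=1.707; a1+a2=1.494 < 1.707 ≤ a1+…+a3=3.150 → R3 fires; Z=8 R=5 Q=3
Draw 2: a1=1.760, a2=1.095, a3=1.472, a4=3.600, a0=7.927; τ=−ln(0.5282)/7.927=0.081 → t=0.153; u2·a0=0.6037·7.927=4.786; a1+…+a3=4.327 < 4.786 ≤ a1+…+a4=7.927 → R4 fires; Z=8 R=4 Q=3
Draw 3: a1=1.408, a2=0.876, a3=1.472, a4=2.880, a0=6.636; τ=−ln(0.7884)/6.636=0.036 → t=0.189; u2·a0=0.8585·6.636=5.697; a1+…+a3=3.756 < 5.697 ≤ a1+…+a4=6.636 → R4 fires; Z=8 R=3 Q=3
Draw 4: a1=1.056, a2=0.657, a3=1.472, a4=2.160, a0=5.345; τ=−ln(0.1196)/5.345=0.397 → t=0.586; u2·a0=0.8454·5.345=4.519; a1+…+a3=3.185 < 4.519 ≤ a1+…+a4=5.345 → R4 fires; Z=8 R=2 Q=3
Draw 5: a1=0.704, a2=0.438, a3=1.472, a4=1.440, a0=4.054; τ=−ln(0.5325)/4.054=0.155 → t=0.742; u2·a0=0.2503·4.054=1.015; a1=0.704 < 1.015 ≤ a1+a2=1.142 → R2 fires; Z=8 R=1 Q=4
Draw 6: a1=0.352, a2=0.292, a3=1.472, a4=0.960, a0=3.076; τ=−ln(0.6178)/3.076=0.157 → t=0.899; u2·a0=0.5608·3.076=1.725; a1+a2=0.644 < 1.725 ≤ a1+…+a3=2.116 → R3 fires; Z=7 R=3 Q=5
Draw 7: a1=1.056, a2=1.095, a3=1.288, a4=3.600, a0=7.039; τ=−ln(0.4438)/7.039=0.115 → t=1.014; u2·a0=0.7241·7.039=5.097; a1+…+a3=3.439 < 5.097 ≤ a1+…+a4=7.039 → R4 fires; Z=7 R=2 Q=5
Draw 8: a1=0.704, a2=0.730, a3=1.288, a4=2.400, a0=5.122; τ=−ln(0.8685)/5.122=0.028 → t=1.041; u2·a0=0.4302·5.122=2.203; a1+a2=1.434 < 2.203 ≤ a1+…+a3=2.722 → R3 fires; Z=6 R=4 Q=6
Draw 9: a1=1.408, a2=1.752, a3=1.104, a4=5.760, a0=10.024; τ=−ln(0.2922)/10.024=0.123 → t=1.164; u2·a0=0.2938·10.024=2.945; a1=1.408 < 2.945 ≤ a1+a2=3.160 → R2 fires; Z=6 R=3 Q=7
Draw 10: a1=1.056, a2=1.533, a3=1.104, a4=5.040, a0=8.733; τ=−ln(0.8028)/8.733=0.025 → t=1.189 > T=1.18: stop.
Z first becomes ≤ 7 when it reaches 7 at the event at t=0.899.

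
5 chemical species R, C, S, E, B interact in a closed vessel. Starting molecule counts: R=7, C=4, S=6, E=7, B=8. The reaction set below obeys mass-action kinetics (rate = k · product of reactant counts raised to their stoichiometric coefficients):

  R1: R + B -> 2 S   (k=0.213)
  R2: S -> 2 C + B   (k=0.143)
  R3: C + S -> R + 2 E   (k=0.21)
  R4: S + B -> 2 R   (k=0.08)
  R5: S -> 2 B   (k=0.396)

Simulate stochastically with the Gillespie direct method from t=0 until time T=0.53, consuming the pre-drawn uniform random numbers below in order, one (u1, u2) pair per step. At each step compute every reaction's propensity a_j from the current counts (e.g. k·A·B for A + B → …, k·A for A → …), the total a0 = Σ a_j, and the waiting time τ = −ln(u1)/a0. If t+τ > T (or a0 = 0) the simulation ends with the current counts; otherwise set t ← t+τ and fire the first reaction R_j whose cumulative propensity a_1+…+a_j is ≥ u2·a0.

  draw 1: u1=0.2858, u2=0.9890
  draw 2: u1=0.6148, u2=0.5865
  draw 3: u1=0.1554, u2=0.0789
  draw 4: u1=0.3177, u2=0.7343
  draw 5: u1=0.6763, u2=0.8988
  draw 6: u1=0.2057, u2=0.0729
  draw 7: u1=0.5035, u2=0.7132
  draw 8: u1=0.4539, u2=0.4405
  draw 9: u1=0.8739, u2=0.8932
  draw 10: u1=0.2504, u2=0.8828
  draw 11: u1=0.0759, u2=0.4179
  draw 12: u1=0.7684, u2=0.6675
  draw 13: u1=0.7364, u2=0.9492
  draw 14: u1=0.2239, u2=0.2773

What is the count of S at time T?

t=0.000: R=7 C=4 S=6 E=7 B=8
Draw 1: a1=11.928, a2=0.858, a3=5.040, a4=3.840, a5=2.376, a0=24.042; τ=−ln(0.2858)/24.042=0.052 → t=0.052; u2·a0=0.9890·24.042=23.778; a1+…+a4=21.666 < 23.778 ≤ a1+…+a5=24.042 → R5 fires; R=7 C=4 S=5 E=7 B=10
Draw 2: a1=14.910, a2=0.715, a3=4.200, a4=4.000, a5=1.980, a0=25.805; τ=−ln(0.6148)/25.805=0.019 → t=0.071; u2·a0=0.5865·25.805=15.135; a1=14.910 < 15.135 ≤ a1+a2=15.625 → R2 fires; R=7 C=6 S=4 E=7 B=11
Draw 3: a1=16.401, a2=0.572, a3=5.040, a4=3.520, a5=1.584, a0=27.117; τ=−ln(0.1554)/27.117=0.069 → t=0.140; u2·a0=0.0789·27.117=2.140 ≤ a1=16.401 → R1 fires; R=6 C=6 S=6 E=7 B=10
Draw 4: a1=12.780, a2=0.858, a3=7.560, a4=4.800, a5=2.376, a0=28.374; τ=−ln(0.3177)/28.374=0.040 → t=0.180; u2·a0=0.7343·28.374=20.835; a1+a2=13.638 < 20.835 ≤ a1+…+a3=21.198 → R3 fires; R=7 C=5 S=5 E=9 B=10
Draw 5: a1=14.910, a2=0.715, a3=5.250, a4=4.000, a5=1.980, a0=26.855; τ=−ln(0.6763)/26.855=0.015 → t=0.195; u2·a0=0.8988·26.855=24.137; a1+…+a3=20.875 < 24.137 ≤ a1+…+a4=24.875 → R4 fires; R=9 C=5 S=4 E=9 B=9
Draw 6: a1=17.253, a2=0.572, a3=4.200, a4=2.880, a5=1.584, a0=26.489; τ=−ln(0.2057)/26.489=0.060 → t=0.254; u2·a0=0.0729·26.489=1.931 ≤ a1=17.253 → R1 fires; R=8 C=5 S=6 E=9 B=8
Draw 7: a1=13.632, a2=0.858, a3=6.300, a4=3.840, a5=2.376, a0=27.006; τ=−ln(0.5035)/27.006=0.025 → t=0.280; u2·a0=0.7132·27.006=19.261; a1+a2=14.490 < 19.261 ≤ a1+…+a3=20.790 → R3 fires; R=9 C=4 S=5 E=11 B=8
Draw 8: a1=15.336, a2=0.715, a3=4.200, a4=3.200, a5=1.980, a0=25.431; τ=−ln(0.4539)/25.431=0.031 → t=0.311; u2·a0=0.4405·25.431=11.202 ≤ a1=15.336 → R1 fires; R=8 C=4 S=7 E=11 B=7
Draw 9: a1=11.928, a2=1.001, a3=5.880, a4=3.920, a5=2.772, a0=25.501; τ=−ln(0.8739)/25.501=0.005 → t=0.316; u2·a0=0.8932·25.501=22.777; a1+…+a4=22.729 < 22.777 ≤ a1+…+a5=25.501 → R5 fires; R=8 C=4 S=6 E=11 B=9
Draw 10: a1=15.336, a2=0.858, a3=5.040, a4=4.320, a5=2.376, a0=27.930; τ=−ln(0.2504)/27.930=0.050 → t=0.366; u2·a0=0.8828·27.930=24.657; a1+…+a3=21.234 < 24.657 ≤ a1+…+a4=25.554 → R4 fires; R=10 C=4 S=5 E=11 B=8
Draw 11: a1=17.040, a2=0.715, a3=4.200, a4=3.200, a5=1.980, a0=27.135; τ=−ln(0.0759)/27.135=0.095 → t=0.461; u2·a0=0.4179·27.135=11.340 ≤ a1=17.040 → R1 fires; R=9 C=4 S=7 E=11 B=7
Draw 12: a1=13.419, a2=1.001, a3=5.880, a4=3.920, a5=2.772, a0=26.992; τ=−ln(0.7684)/26.992=0.010 → t=0.470; u2·a0=0.6675·26.992=18.017; a1+a2=14.420 < 18.017 ≤ a1+…+a3=20.300 → R3 fires; R=10 C=3 S=6 E=13 B=7
Draw 13: a1=14.910, a2=0.858, a3=3.780, a4=3.360, a5=2.376, a0=25.284; τ=−ln(0.7364)/25.284=0.012 → t=0.482; u2·a0=0.9492·25.284=24.000; a1+…+a4=22.908 < 24.000 ≤ a1+…+a5=25.284 → R5 fires; R=10 C=3 S=5 E=13 B=9
Draw 14: a1=19.170, a2=0.715, a3=3.150, a4=3.600, a5=1.980, a0=28.615; τ=−ln(0.2239)/28.615=0.052 → t=0.535 > T=0.53: stop.
Read off S at T=0.53: 5

S at T = 5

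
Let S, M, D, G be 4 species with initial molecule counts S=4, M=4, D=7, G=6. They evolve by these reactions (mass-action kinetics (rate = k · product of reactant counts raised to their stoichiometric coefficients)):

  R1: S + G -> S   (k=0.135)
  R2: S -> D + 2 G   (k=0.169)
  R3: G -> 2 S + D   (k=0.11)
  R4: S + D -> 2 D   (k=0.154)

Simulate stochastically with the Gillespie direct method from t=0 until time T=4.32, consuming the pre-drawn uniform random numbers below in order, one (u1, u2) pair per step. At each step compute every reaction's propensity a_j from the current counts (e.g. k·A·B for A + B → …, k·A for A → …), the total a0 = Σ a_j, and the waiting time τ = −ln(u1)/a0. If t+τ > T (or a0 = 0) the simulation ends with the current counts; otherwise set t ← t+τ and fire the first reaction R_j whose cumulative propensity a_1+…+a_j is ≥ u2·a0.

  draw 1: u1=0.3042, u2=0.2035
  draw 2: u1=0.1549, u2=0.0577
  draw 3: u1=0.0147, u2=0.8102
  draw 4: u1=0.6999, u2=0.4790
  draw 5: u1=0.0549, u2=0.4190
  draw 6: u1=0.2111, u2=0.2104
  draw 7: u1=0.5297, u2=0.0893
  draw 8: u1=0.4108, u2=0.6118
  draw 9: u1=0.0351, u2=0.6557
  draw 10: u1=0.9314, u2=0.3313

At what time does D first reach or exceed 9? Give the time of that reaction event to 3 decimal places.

Threshold first reached at t = 0.973

t=0.000: S=4 M=4 D=7 G=6
Draw 1: a1=3.240, a2=0.676, a3=0.660, a4=4.312, a0=8.888; τ=−ln(0.3042)/8.888=0.134 → t=0.134; u2·a0=0.2035·8.888=1.809 ≤ a1=3.240 → R1 fires; S=4 M=4 D=7 G=5
Draw 2: a1=2.700, a2=0.676, a3=0.550, a4=4.312, a0=8.238; τ=−ln(0.1549)/8.238=0.226 → t=0.360; u2·a0=0.0577·8.238=0.475 ≤ a1=2.700 → R1 fires; S=4 M=4 D=7 G=4
Draw 3: a1=2.160, a2=0.676, a3=0.440, a4=4.312, a0=7.588; τ=−ln(0.0147)/7.588=0.556 → t=0.916; u2·a0=0.8102·7.588=6.148; a1+…+a3=3.276 < 6.148 ≤ a1+…+a4=7.588 → R4 fires; S=3 M=4 D=8 G=4
Draw 4: a1=1.620, a2=0.507, a3=0.440, a4=3.696, a0=6.263; τ=−ln(0.6999)/6.263=0.057 → t=0.973; u2·a0=0.4790·6.263=3.000; a1+…+a3=2.567 < 3.000 ≤ a1+…+a4=6.263 → R4 fires; S=2 M=4 D=9 G=4
Draw 5: a1=1.080, a2=0.338, a3=0.440, a4=2.772, a0=4.630; τ=−ln(0.0549)/4.630=0.627 → t=1.600; u2·a0=0.4190·4.630=1.940; a1+…+a3=1.858 < 1.940 ≤ a1+…+a4=4.630 → R4 fires; S=1 M=4 D=10 G=4
Draw 6: a1=0.540, a2=0.169, a3=0.440, a4=1.540, a0=2.689; τ=−ln(0.2111)/2.689=0.578 → t=2.179; u2·a0=0.2104·2.689=0.566; a1=0.540 < 0.566 ≤ a1+a2=0.709 → R2 fires; S=0 M=4 D=11 G=6
Draw 7: a1=0.000, a2=0.000, a3=0.660, a4=0.000, a0=0.660; τ=−ln(0.5297)/0.660=0.963 → t=3.141; u2·a0=0.0893·0.660=0.059; a1+a2=0.000 < 0.059 ≤ a1+…+a3=0.660 → R3 fires; S=2 M=4 D=12 G=5
Draw 8: a1=1.350, a2=0.338, a3=0.550, a4=3.696, a0=5.934; τ=−ln(0.4108)/5.934=0.150 → t=3.291; u2·a0=0.6118·5.934=3.630; a1+…+a3=2.238 < 3.630 ≤ a1+…+a4=5.934 → R4 fires; S=1 M=4 D=13 G=5
Draw 9: a1=0.675, a2=0.169, a3=0.550, a4=2.002, a0=3.396; τ=−ln(0.0351)/3.396=0.986 → t=4.278; u2·a0=0.6557·3.396=2.227; a1+…+a3=1.394 < 2.227 ≤ a1+…+a4=3.396 → R4 fires; S=0 M=4 D=14 G=5
Draw 10: a1=0.000, a2=0.000, a3=0.550, a4=0.000, a0=0.550; τ=−ln(0.9314)/0.550=0.129 → t=4.407 > T=4.32: stop.
D first becomes ≥ 9 when it reaches 9 at the event at t=0.973.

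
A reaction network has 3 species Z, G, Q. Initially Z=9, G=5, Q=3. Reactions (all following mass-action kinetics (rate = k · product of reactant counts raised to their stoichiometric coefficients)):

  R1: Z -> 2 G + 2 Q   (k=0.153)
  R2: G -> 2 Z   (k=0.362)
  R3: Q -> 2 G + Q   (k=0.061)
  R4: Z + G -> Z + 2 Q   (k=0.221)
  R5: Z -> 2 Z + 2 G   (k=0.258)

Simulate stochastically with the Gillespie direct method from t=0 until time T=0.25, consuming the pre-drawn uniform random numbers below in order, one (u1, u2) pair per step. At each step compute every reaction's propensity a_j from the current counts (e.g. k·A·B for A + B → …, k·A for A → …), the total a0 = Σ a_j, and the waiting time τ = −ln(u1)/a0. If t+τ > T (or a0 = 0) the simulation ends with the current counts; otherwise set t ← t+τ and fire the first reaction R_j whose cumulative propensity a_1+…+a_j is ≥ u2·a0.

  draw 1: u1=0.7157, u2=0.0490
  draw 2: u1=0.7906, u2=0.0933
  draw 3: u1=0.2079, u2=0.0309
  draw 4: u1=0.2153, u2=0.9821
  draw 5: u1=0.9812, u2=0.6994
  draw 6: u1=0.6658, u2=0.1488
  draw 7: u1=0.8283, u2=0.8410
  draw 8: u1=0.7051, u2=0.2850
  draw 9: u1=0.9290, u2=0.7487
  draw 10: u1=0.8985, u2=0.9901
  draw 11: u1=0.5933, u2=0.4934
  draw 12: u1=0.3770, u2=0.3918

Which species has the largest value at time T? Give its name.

Dominant species at T: Q

t=0.000: Z=9 G=5 Q=3
Draw 1: a1=1.377, a2=1.810, a3=0.183, a4=9.945, a5=2.322, a0=15.637; τ=−ln(0.7157)/15.637=0.021 → t=0.021; u2·a0=0.0490·15.637=0.766 ≤ a1=1.377 → R1 fires; Z=8 G=7 Q=5
Draw 2: a1=1.224, a2=2.534, a3=0.305, a4=12.376, a5=2.064, a0=18.503; τ=−ln(0.7906)/18.503=0.013 → t=0.034; u2·a0=0.0933·18.503=1.726; a1=1.224 < 1.726 ≤ a1+a2=3.758 → R2 fires; Z=10 G=6 Q=5
Draw 3: a1=1.530, a2=2.172, a3=0.305, a4=13.260, a5=2.580, a0=19.847; τ=−ln(0.2079)/19.847=0.079 → t=0.113; u2·a0=0.0309·19.847=0.613 ≤ a1=1.530 → R1 fires; Z=9 G=8 Q=7
Draw 4: a1=1.377, a2=2.896, a3=0.427, a4=15.912, a5=2.322, a0=22.934; τ=−ln(0.2153)/22.934=0.067 → t=0.180; u2·a0=0.9821·22.934=22.523; a1+…+a4=20.612 < 22.523 ≤ a1+…+a5=22.934 → R5 fires; Z=10 G=10 Q=7
Draw 5: a1=1.530, a2=3.620, a3=0.427, a4=22.100, a5=2.580, a0=30.257; τ=−ln(0.9812)/30.257=0.001 → t=0.181; u2·a0=0.6994·30.257=21.162; a1+…+a3=5.577 < 21.162 ≤ a1+…+a4=27.677 → R4 fires; Z=10 G=9 Q=9
Draw 6: a1=1.530, a2=3.258, a3=0.549, a4=19.890, a5=2.580, a0=27.807; τ=−ln(0.6658)/27.807=0.015 → t=0.195; u2·a0=0.1488·27.807=4.138; a1=1.530 < 4.138 ≤ a1+a2=4.788 → R2 fires; Z=12 G=8 Q=9
Draw 7: a1=1.836, a2=2.896, a3=0.549, a4=21.216, a5=3.096, a0=29.593; τ=−ln(0.8283)/29.593=0.006 → t=0.202; u2·a0=0.8410·29.593=24.888; a1+…+a3=5.281 < 24.888 ≤ a1+…+a4=26.497 → R4 fires; Z=12 G=7 Q=11
Draw 8: a1=1.836, a2=2.534, a3=0.671, a4=18.564, a5=3.096, a0=26.701; τ=−ln(0.7051)/26.701=0.013 → t=0.215; u2·a0=0.2850·26.701=7.610; a1+…+a3=5.041 < 7.610 ≤ a1+…+a4=23.605 → R4 fires; Z=12 G=6 Q=13
Draw 9: a1=1.836, a2=2.172, a3=0.793, a4=15.912, a5=3.096, a0=23.809; τ=−ln(0.9290)/23.809=0.003 → t=0.218; u2·a0=0.7487·23.809=17.826; a1+…+a3=4.801 < 17.826 ≤ a1+…+a4=20.713 → R4 fires; Z=12 G=5 Q=15
Draw 10: a1=1.836, a2=1.810, a3=0.915, a4=13.260, a5=3.096, a0=20.917; τ=−ln(0.8985)/20.917=0.005 → t=0.223; u2·a0=0.9901·20.917=20.710; a1+…+a4=17.821 < 20.710 ≤ a1+…+a5=20.917 → R5 fires; Z=13 G=7 Q=15
Draw 11: a1=1.989, a2=2.534, a3=0.915, a4=20.111, a5=3.354, a0=28.903; τ=−ln(0.5933)/28.903=0.018 → t=0.241; u2·a0=0.4934·28.903=14.261; a1+…+a3=5.438 < 14.261 ≤ a1+…+a4=25.549 → R4 fires; Z=13 G=6 Q=17
Draw 12: a1=1.989, a2=2.172, a3=1.037, a4=17.238, a5=3.354, a0=25.790; τ=−ln(0.3770)/25.790=0.038 → t=0.279 > T=0.25: stop.
At T=0.25: Z=13 G=6 Q=17; the largest is Q.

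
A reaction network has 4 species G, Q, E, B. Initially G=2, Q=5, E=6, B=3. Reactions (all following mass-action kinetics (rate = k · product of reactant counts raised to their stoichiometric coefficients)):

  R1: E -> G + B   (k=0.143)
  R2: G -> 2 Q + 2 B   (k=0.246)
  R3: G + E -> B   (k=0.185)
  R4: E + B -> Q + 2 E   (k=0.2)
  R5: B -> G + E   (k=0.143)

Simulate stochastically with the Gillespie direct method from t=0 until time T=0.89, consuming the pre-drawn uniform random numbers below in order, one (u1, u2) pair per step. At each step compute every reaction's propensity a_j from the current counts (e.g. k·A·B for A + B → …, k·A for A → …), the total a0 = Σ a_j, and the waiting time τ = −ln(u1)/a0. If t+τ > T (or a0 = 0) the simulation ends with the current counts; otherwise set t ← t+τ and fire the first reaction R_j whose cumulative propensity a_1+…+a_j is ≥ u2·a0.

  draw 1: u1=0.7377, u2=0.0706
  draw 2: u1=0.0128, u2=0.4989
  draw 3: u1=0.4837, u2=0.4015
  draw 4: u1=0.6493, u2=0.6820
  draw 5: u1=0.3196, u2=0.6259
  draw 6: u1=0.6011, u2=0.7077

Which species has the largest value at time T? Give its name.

t=0.000: G=2 Q=5 E=6 B=3
Draw 1: a1=0.858, a2=0.492, a3=2.220, a4=3.600, a5=0.429, a0=7.599; τ=−ln(0.7377)/7.599=0.040 → t=0.040; u2·a0=0.0706·7.599=0.536 ≤ a1=0.858 → R1 fires; G=3 Q=5 E=5 B=4
Draw 2: a1=0.715, a2=0.738, a3=2.775, a4=4.000, a5=0.572, a0=8.800; τ=−ln(0.0128)/8.800=0.495 → t=0.535; u2·a0=0.4989·8.800=4.390; a1+…+a3=4.228 < 4.390 ≤ a1+…+a4=8.228 → R4 fires; G=3 Q=6 E=6 B=3
Draw 3: a1=0.858, a2=0.738, a3=3.330, a4=3.600, a5=0.429, a0=8.955; τ=−ln(0.4837)/8.955=0.081 → t=0.616; u2·a0=0.4015·8.955=3.595; a1+a2=1.596 < 3.595 ≤ a1+…+a3=4.926 → R3 fires; G=2 Q=6 E=5 B=4
Draw 4: a1=0.715, a2=0.492, a3=1.850, a4=4.000, a5=0.572, a0=7.629; τ=−ln(0.6493)/7.629=0.057 → t=0.673; u2·a0=0.6820·7.629=5.203; a1+…+a3=3.057 < 5.203 ≤ a1+…+a4=7.057 → R4 fires; G=2 Q=7 E=6 B=3
Draw 5: a1=0.858, a2=0.492, a3=2.220, a4=3.600, a5=0.429, a0=7.599; τ=−ln(0.3196)/7.599=0.150 → t=0.823; u2·a0=0.6259·7.599=4.756; a1+…+a3=3.570 < 4.756 ≤ a1+…+a4=7.170 → R4 fires; G=2 Q=8 E=7 B=2
Draw 6: a1=1.001, a2=0.492, a3=2.590, a4=2.800, a5=0.286, a0=7.169; τ=−ln(0.6011)/7.169=0.071 → t=0.894 > T=0.89: stop.
At T=0.89: G=2 Q=8 E=7 B=2; the largest is Q.

Dominant species at T: Q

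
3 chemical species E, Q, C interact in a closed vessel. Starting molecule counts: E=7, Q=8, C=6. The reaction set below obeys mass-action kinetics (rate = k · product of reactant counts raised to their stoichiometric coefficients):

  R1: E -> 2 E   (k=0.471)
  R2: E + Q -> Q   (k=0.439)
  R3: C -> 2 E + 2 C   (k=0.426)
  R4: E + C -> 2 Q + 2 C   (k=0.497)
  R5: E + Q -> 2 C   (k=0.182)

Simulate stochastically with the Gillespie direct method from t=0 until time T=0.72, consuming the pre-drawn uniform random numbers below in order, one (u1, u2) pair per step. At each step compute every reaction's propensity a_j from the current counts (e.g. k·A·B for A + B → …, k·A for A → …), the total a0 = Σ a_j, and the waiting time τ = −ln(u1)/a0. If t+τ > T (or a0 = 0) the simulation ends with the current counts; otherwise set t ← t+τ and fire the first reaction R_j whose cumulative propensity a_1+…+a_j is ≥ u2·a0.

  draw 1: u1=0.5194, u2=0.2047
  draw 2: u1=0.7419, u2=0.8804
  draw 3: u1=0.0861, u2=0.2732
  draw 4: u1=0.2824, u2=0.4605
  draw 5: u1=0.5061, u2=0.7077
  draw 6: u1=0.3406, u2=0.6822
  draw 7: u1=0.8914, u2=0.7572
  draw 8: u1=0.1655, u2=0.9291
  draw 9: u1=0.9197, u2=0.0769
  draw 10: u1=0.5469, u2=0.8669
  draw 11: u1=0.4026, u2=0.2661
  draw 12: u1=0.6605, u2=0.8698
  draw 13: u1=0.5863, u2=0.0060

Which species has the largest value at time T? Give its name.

Dominant species at T: C

t=0.000: E=7 Q=8 C=6
Draw 1: a1=3.297, a2=24.584, a3=2.556, a4=20.874, a5=10.192, a0=61.503; τ=−ln(0.5194)/61.503=0.011 → t=0.011; u2·a0=0.2047·61.503=12.590; a1=3.297 < 12.590 ≤ a1+a2=27.881 → R2 fires; E=6 Q=8 C=6
Draw 2: a1=2.826, a2=21.072, a3=2.556, a4=17.892, a5=8.736, a0=53.082; τ=−ln(0.7419)/53.082=0.006 → t=0.016; u2·a0=0.8804·53.082=46.733; a1+…+a4=44.346 < 46.733 ≤ a1+…+a5=53.082 → R5 fires; E=5 Q=7 C=8
Draw 3: a1=2.355, a2=15.365, a3=3.408, a4=19.880, a5=6.370, a0=47.378; τ=−ln(0.0861)/47.378=0.052 → t=0.068; u2·a0=0.2732·47.378=12.944; a1=2.355 < 12.944 ≤ a1+a2=17.720 → R2 fires; E=4 Q=7 C=8
Draw 4: a1=1.884, a2=12.292, a3=3.408, a4=15.904, a5=5.096, a0=38.584; τ=−ln(0.2824)/38.584=0.033 → t=0.101; u2·a0=0.4605·38.584=17.768; a1+…+a3=17.584 < 17.768 ≤ a1+…+a4=33.488 → R4 fires; E=3 Q=9 C=9
Draw 5: a1=1.413, a2=11.853, a3=3.834, a4=13.419, a5=4.914, a0=35.433; τ=−ln(0.5061)/35.433=0.019 → t=0.120; u2·a0=0.7077·35.433=25.076; a1+…+a3=17.100 < 25.076 ≤ a1+…+a4=30.519 → R4 fires; E=2 Q=11 C=10
Draw 6: a1=0.942, a2=9.658, a3=4.260, a4=9.940, a5=4.004, a0=28.804; τ=−ln(0.3406)/28.804=0.037 → t=0.157; u2·a0=0.6822·28.804=19.650; a1+…+a3=14.860 < 19.650 ≤ a1+…+a4=24.800 → R4 fires; E=1 Q=13 C=11
Draw 7: a1=0.471, a2=5.707, a3=4.686, a4=5.467, a5=2.366, a0=18.697; τ=−ln(0.8914)/18.697=0.006 → t=0.164; u2·a0=0.7572·18.697=14.157; a1+…+a3=10.864 < 14.157 ≤ a1+…+a4=16.331 → R4 fires; E=0 Q=15 C=12
Draw 8: a1=0.000, a2=0.000, a3=5.112, a4=0.000, a5=0.000, a0=5.112; τ=−ln(0.1655)/5.112=0.352 → t=0.515; u2·a0=0.9291·5.112=4.750; a1+a2=0.000 < 4.750 ≤ a1+…+a3=5.112 → R3 fires; E=2 Q=15 C=13
Draw 9: a1=0.942, a2=13.170, a3=5.538, a4=12.922, a5=5.460, a0=38.032; τ=−ln(0.9197)/38.032=0.002 → t=0.518; u2·a0=0.0769·38.032=2.925; a1=0.942 < 2.925 ≤ a1+a2=14.112 → R2 fires; E=1 Q=15 C=13
Draw 10: a1=0.471, a2=6.585, a3=5.538, a4=6.461, a5=2.730, a0=21.785; τ=−ln(0.5469)/21.785=0.028 → t=0.545; u2·a0=0.8669·21.785=18.885; a1+…+a3=12.594 < 18.885 ≤ a1+…+a4=19.055 → R4 fires; E=0 Q=17 C=14
Draw 11: a1=0.000, a2=0.000, a3=5.964, a4=0.000, a5=0.000, a0=5.964; τ=−ln(0.4026)/5.964=0.153 → t=0.698; u2·a0=0.2661·5.964=1.587; a1+a2=0.000 < 1.587 ≤ a1+…+a3=5.964 → R3 fires; E=2 Q=17 C=15
Draw 12: a1=0.942, a2=14.926, a3=6.390, a4=14.910, a5=6.188, a0=43.356; τ=−ln(0.6605)/43.356=0.010 → t=0.707; u2·a0=0.8698·43.356=37.711; a1+…+a4=37.168 < 37.711 ≤ a1+…+a5=43.356 → R5 fires; E=1 Q=16 C=17
Draw 13: a1=0.471, a2=7.024, a3=7.242, a4=8.449, a5=2.912, a0=26.098; τ=−ln(0.5863)/26.098=0.020 → t=0.728 > T=0.72: stop.
At T=0.72: E=1 Q=16 C=17; the largest is C.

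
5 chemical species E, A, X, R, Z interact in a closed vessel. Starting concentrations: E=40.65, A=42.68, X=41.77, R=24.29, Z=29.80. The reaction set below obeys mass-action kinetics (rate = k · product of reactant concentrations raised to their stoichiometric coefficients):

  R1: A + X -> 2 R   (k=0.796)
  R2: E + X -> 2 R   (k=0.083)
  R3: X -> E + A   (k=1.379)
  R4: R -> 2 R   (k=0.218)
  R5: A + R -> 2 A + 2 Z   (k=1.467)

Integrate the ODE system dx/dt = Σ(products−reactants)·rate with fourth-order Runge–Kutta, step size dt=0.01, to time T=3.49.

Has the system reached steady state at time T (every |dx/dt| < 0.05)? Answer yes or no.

RK4 with dt=0.01: 349 steps to T=3.49. Trajectory (selected grid times):
t=0.00: E=40.65 A=42.68 X=41.77 R=24.29 Z=29.80
t=0.39: E=39.12 A=111.60 X=0.00 R=0.00 Z=241.55
t=0.78: E=39.12 A=111.60 X=0.00 R=0.00 Z=241.55
t=1.16: E=39.12 A=111.60 X=0.00 R=0.00 Z=241.55
t=1.55: E=39.12 A=111.60 X=0.00 R=0.00 Z=241.55
t=1.94: E=39.12 A=111.60 X=0.00 R=0.00 Z=241.55
t=2.33: E=39.12 A=111.60 X=0.00 R=0.00 Z=241.55
t=2.71: E=39.12 A=111.60 X=0.00 R=0.00 Z=241.55
t=3.10: E=39.12 A=111.60 X=0.00 R=0.00 Z=241.55
t=3.49: E=39.12 A=111.60 X=0.00 R=0.00 Z=241.55
Rates at T: R1=0.0000, R2=0.0000, R3=0.0000, R4=0.0000, R5=0.0000
dx/dt at T (Σ net stoichiometry × rate): E=-0.0000, A=+0.0000, X=-0.0000, R=-0.0000, Z=+0.0000
Largest |dx/dt| is |+0.0000| (Z) < 0.05 → steady.

Steady state at T: yes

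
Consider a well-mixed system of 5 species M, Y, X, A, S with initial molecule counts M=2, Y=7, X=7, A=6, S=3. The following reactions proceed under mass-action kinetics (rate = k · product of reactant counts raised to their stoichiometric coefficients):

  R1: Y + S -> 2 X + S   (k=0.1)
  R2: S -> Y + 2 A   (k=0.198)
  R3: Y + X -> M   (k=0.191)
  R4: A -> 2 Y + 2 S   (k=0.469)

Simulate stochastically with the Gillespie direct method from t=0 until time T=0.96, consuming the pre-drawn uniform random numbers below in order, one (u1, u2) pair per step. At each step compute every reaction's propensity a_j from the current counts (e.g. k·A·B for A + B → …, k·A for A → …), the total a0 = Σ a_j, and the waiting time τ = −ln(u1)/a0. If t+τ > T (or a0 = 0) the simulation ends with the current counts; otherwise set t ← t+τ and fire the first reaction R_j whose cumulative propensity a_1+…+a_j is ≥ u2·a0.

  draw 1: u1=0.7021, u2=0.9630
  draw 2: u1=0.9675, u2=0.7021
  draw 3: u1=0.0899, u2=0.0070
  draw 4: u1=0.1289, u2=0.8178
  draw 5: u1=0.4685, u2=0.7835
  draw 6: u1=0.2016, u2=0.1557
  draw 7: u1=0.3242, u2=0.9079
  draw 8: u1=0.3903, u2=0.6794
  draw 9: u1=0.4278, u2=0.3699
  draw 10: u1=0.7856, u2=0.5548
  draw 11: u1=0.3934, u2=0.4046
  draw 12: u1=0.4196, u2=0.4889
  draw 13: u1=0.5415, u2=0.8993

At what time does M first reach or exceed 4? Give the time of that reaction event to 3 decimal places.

t=0.000: M=2 Y=7 X=7 A=6 S=3
Draw 1: a1=2.100, a2=0.594, a3=9.359, a4=2.814, a0=14.867; τ=−ln(0.7021)/14.867=0.024 → t=0.024; u2·a0=0.9630·14.867=14.317; a1+…+a3=12.053 < 14.317 ≤ a1+…+a4=14.867 → R4 fires; M=2 Y=9 X=7 A=5 S=5
Draw 2: a1=4.500, a2=0.990, a3=12.033, a4=2.345, a0=19.868; τ=−ln(0.9675)/19.868=0.002 → t=0.025; u2·a0=0.7021·19.868=13.949; a1+a2=5.490 < 13.949 ≤ a1+…+a3=17.523 → R3 fires; M=3 Y=8 X=6 A=5 S=5
Draw 3: a1=4.000, a2=0.990, a3=9.168, a4=2.345, a0=16.503; τ=−ln(0.0899)/16.503=0.146 → t=0.171; u2·a0=0.0070·16.503=0.116 ≤ a1=4.000 → R1 fires; M=3 Y=7 X=8 A=5 S=5
Draw 4: a1=3.500, a2=0.990, a3=10.696, a4=2.345, a0=17.531; τ=−ln(0.1289)/17.531=0.117 → t=0.288; u2·a0=0.8178·17.531=14.337; a1+a2=4.490 < 14.337 ≤ a1+…+a3=15.186 → R3 fires; M=4 Y=6 X=7 A=5 S=5
Draw 5: a1=3.000, a2=0.990, a3=8.022, a4=2.345, a0=14.357; τ=−ln(0.4685)/14.357=0.053 → t=0.341; u2·a0=0.7835·14.357=11.249; a1+a2=3.990 < 11.249 ≤ a1+…+a3=12.012 → R3 fires; M=5 Y=5 X=6 A=5 S=5
Draw 6: a1=2.500, a2=0.990, a3=5.730, a4=2.345, a0=11.565; τ=−ln(0.2016)/11.565=0.138 → t=0.480; u2·a0=0.1557·11.565=1.801 ≤ a1=2.500 → R1 fires; M=5 Y=4 X=8 A=5 S=5
Draw 7: a1=2.000, a2=0.990, a3=6.112, a4=2.345, a0=11.447; τ=−ln(0.3242)/11.447=0.098 → t=0.578; u2·a0=0.9079·11.447=10.393; a1+…+a3=9.102 < 10.393 ≤ a1+…+a4=11.447 → R4 fires; M=5 Y=6 X=8 A=4 S=7
Draw 8: a1=4.200, a2=1.386, a3=9.168, a4=1.876, a0=16.630; τ=−ln(0.3903)/16.630=0.057 → t=0.635; u2·a0=0.6794·16.630=11.298; a1+a2=5.586 < 11.298 ≤ a1+…+a3=14.754 → R3 fires; M=6 Y=5 X=7 A=4 S=7
Draw 9: a1=3.500, a2=1.386, a3=6.685, a4=1.876, a0=13.447; τ=−ln(0.4278)/13.447=0.063 → t=0.698; u2·a0=0.3699·13.447=4.974; a1+a2=4.886 < 4.974 ≤ a1+…+a3=11.571 → R3 fires; M=7 Y=4 X=6 A=4 S=7
Draw 10: a1=2.800, a2=1.386, a3=4.584, a4=1.876, a0=10.646; τ=−ln(0.7856)/10.646=0.023 → t=0.720; u2·a0=0.5548·10.646=5.906; a1+a2=4.186 < 5.906 ≤ a1+…+a3=8.770 → R3 fires; M=8 Y=3 X=5 A=4 S=7
Draw 11: a1=2.100, a2=1.386, a3=2.865, a4=1.876, a0=8.227; τ=−ln(0.3934)/8.227=0.113 → t=0.834; u2·a0=0.4046·8.227=3.329; a1=2.100 < 3.329 ≤ a1+a2=3.486 → R2 fires; M=8 Y=4 X=5 A=6 S=6
Draw 12: a1=2.400, a2=1.188, a3=3.820, a4=2.814, a0=10.222; τ=−ln(0.4196)/10.222=0.085 → t=0.919; u2·a0=0.4889·10.222=4.998; a1+a2=3.588 < 4.998 ≤ a1+…+a3=7.408 → R3 fires; M=9 Y=3 X=4 A=6 S=6
Draw 13: a1=1.800, a2=1.188, a3=2.292, a4=2.814, a0=8.094; τ=−ln(0.5415)/8.094=0.076 → t=0.995 > T=0.96: stop.
M first becomes ≥ 4 when it reaches 4 at the event at t=0.288.

Threshold first reached at t = 0.288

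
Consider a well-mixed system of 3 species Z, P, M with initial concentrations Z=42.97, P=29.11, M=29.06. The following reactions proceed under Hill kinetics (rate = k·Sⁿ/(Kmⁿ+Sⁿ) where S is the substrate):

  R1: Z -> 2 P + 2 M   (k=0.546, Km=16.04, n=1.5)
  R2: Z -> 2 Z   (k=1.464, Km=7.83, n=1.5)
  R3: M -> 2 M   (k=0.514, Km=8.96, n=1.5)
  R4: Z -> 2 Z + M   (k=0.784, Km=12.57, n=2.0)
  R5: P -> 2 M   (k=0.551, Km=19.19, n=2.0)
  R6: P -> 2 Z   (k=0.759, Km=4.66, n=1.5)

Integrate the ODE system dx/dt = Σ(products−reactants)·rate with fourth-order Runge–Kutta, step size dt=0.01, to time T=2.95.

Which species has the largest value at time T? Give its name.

RK4 with dt=0.01: 295 steps to T=2.95. Trajectory (selected grid times):
t=0.00: Z=42.97 P=29.11 M=29.06
t=0.33: Z=43.98 P=29.04 M=29.99
t=0.66: Z=44.99 P=28.98 M=30.93
t=0.98: Z=45.98 P=28.92 M=31.84
t=1.31: Z=46.99 P=28.85 M=32.78
t=1.64: Z=48.00 P=28.79 M=33.72
t=1.97: Z=49.02 P=28.74 M=34.67
t=2.29: Z=50.00 P=28.68 M=35.59
t=2.62: Z=51.02 P=28.63 M=36.54
t=2.95: Z=52.04 P=28.57 M=37.49
At T=2.95: Z=52.04 P=28.57 M=37.49; the largest is Z.

Dominant species at T: Z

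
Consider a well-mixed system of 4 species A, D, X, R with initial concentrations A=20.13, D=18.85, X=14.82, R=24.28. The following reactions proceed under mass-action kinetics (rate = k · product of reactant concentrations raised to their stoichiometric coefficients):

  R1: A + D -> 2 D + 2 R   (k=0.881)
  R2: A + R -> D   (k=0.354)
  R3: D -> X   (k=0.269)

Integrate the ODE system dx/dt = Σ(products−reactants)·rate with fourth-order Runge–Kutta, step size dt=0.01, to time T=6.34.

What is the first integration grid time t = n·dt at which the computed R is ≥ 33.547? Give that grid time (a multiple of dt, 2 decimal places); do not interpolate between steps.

Threshold first reached at t = 0.02

RK4 with dt=0.01: 634 steps to T=6.34. Trajectory (selected grid times):
t=0.00: A=20.13 D=18.85 X=14.82 R=24.28
t=0.01: A=15.17 D=23.75 X=14.88 R=29.21
t=0.02: A=10.80 D=28.05 X=14.95 R=33.65
t=0.70: A=0.00 D=32.41 X=21.39 R=44.83
t=1.41: A=0.00 D=26.78 X=27.02 R=44.83
t=2.11: A=0.00 D=22.18 X=31.62 R=44.83
t=2.82: A=0.00 D=18.33 X=35.47 R=44.83
t=3.52: A=0.00 D=15.18 X=38.62 R=44.83
t=4.23: A=0.00 D=12.54 X=41.26 R=44.83
t=4.93: A=0.00 D=10.39 X=43.41 R=44.83
t=5.64: A=0.00 D=8.58 X=45.22 R=44.83
t=6.34: A=0.00 D=7.11 X=46.69 R=44.83
R(0.01)=29.205 < 33.547 but R(0.02)=33.654 ≥ 33.547, so the first grid time is t=0.02.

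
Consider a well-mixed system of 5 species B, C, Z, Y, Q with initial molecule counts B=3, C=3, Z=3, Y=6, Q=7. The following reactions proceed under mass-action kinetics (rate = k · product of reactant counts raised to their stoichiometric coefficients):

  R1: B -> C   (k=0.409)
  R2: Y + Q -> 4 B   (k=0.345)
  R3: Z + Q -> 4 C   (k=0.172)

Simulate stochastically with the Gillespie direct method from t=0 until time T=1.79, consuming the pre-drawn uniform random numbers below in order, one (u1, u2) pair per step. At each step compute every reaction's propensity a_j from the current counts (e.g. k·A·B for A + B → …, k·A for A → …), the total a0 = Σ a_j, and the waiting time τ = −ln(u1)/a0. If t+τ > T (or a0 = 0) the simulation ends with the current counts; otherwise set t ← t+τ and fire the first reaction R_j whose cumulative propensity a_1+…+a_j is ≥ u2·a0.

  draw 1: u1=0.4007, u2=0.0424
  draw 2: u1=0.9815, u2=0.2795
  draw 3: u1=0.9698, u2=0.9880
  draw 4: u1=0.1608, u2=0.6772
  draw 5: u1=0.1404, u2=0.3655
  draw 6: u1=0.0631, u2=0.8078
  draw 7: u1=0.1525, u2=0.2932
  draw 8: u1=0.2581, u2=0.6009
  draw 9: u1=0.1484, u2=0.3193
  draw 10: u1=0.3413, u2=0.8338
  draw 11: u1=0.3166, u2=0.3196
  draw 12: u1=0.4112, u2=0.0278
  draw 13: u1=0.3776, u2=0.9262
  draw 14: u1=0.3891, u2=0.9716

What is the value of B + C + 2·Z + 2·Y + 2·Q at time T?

Value at T = 38

Check how each reaction changes W = B + C + 2·Z + 2·Y + 2·Q (weight of products minus weight of reactants):
R1: B -> C: (1·1) − (1·1) = 1 − 1 = 0
R2: Y + Q -> 4 B: (1·4) − (2·1 + 2·1) = 4 − 4 = 0
R3: Z + Q -> 4 C: (1·4) − (2·1 + 2·1) = 4 − 4 = 0
Every reaction leaves W unchanged, so W is conserved and no simulation is needed: W(T) = W(0) = 3 + 3 + 2·3 + 2·6 + 2·7 = 38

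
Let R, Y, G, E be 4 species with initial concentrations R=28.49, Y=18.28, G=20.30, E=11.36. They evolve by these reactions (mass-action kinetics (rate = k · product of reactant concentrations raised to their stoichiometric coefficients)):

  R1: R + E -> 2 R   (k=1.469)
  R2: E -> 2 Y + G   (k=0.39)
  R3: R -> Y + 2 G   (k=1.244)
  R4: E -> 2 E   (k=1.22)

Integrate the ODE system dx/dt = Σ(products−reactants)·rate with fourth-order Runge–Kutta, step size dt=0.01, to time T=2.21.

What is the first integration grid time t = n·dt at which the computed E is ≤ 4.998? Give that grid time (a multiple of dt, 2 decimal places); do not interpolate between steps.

RK4 with dt=0.01: 221 steps to T=2.21. Trajectory (selected grid times):
t=0.00: R=28.49 Y=18.28 G=20.30 E=11.36
t=0.01: R=32.23 Y=18.73 G=21.09 E=7.32
t=0.02: R=34.67 Y=19.19 G=21.95 E=4.51
t=0.25: R=29.57 Y=28.94 G=41.35 E=0.00
t=0.49: R=21.94 Y=36.58 G=56.61 E=0.00
t=0.74: R=16.07 Y=42.44 G=68.34 E=0.00
t=0.98: R=11.92 Y=46.59 G=76.64 E=0.00
t=1.23: R=8.74 Y=49.77 G=83.01 E=0.00
t=1.47: R=6.48 Y=52.03 G=87.52 E=0.00
t=1.72: R=4.75 Y=53.76 G=90.99 E=0.00
t=1.96: R=3.52 Y=54.99 G=93.44 E=0.00
t=2.21: R=2.58 Y=55.93 G=95.32 E=0.00
E(0.01)=7.322 > 4.998 but E(0.02)=4.512 ≤ 4.998, so the first grid time is t=0.02.

Threshold first reached at t = 0.02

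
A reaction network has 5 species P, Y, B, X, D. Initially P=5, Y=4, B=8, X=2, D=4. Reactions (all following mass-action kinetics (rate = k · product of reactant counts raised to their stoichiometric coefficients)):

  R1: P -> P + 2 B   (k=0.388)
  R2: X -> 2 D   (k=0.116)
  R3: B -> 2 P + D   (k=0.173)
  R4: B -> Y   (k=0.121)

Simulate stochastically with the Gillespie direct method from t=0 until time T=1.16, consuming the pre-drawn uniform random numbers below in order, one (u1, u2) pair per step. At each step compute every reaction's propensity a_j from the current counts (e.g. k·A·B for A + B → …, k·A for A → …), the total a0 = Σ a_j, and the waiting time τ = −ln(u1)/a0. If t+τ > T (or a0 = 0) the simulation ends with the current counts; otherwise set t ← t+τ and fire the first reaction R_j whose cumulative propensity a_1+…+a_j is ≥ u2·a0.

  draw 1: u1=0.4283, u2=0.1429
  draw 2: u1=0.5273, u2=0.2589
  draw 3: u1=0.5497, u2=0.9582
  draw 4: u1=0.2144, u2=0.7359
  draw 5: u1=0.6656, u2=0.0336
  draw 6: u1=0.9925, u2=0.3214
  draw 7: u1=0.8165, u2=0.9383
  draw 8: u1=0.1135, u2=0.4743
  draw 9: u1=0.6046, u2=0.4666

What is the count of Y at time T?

Y at T = 6

t=0.000: P=5 Y=4 B=8 X=2 D=4
Draw 1: a1=1.940, a2=0.232, a3=1.384, a4=0.968, a0=4.524; τ=−ln(0.4283)/4.524=0.187 → t=0.187; u2·a0=0.1429·4.524=0.646 ≤ a1=1.940 → R1 fires; P=5 Y=4 B=10 X=2 D=4
Draw 2: a1=1.940, a2=0.232, a3=1.730, a4=1.210, a0=5.112; τ=−ln(0.5273)/5.112=0.125 → t=0.313; u2·a0=0.2589·5.112=1.323 ≤ a1=1.940 → R1 fires; P=5 Y=4 B=12 X=2 D=4
Draw 3: a1=1.940, a2=0.232, a3=2.076, a4=1.452, a0=5.700; τ=−ln(0.5497)/5.700=0.105 → t=0.418; u2·a0=0.9582·5.700=5.462; a1+…+a3=4.248 < 5.462 ≤ a1+…+a4=5.700 → R4 fires; P=5 Y=5 B=11 X=2 D=4
Draw 4: a1=1.940, a2=0.232, a3=1.903, a4=1.331, a0=5.406; τ=−ln(0.2144)/5.406=0.285 → t=0.702; u2·a0=0.7359·5.406=3.978; a1+a2=2.172 < 3.978 ≤ a1+…+a3=4.075 → R3 fires; P=7 Y=5 B=10 X=2 D=5
Draw 5: a1=2.716, a2=0.232, a3=1.730, a4=1.210, a0=5.888; τ=−ln(0.6656)/5.888=0.069 → t=0.772; u2·a0=0.0336·5.888=0.198 ≤ a1=2.716 → R1 fires; P=7 Y=5 B=12 X=2 D=5
Draw 6: a1=2.716, a2=0.232, a3=2.076, a4=1.452, a0=6.476; τ=−ln(0.9925)/6.476=0.001 → t=0.773; u2·a0=0.3214·6.476=2.081 ≤ a1=2.716 → R1 fires; P=7 Y=5 B=14 X=2 D=5
Draw 7: a1=2.716, a2=0.232, a3=2.422, a4=1.694, a0=7.064; τ=−ln(0.8165)/7.064=0.029 → t=0.801; u2·a0=0.9383·7.064=6.628; a1+…+a3=5.370 < 6.628 ≤ a1+…+a4=7.064 → R4 fires; P=7 Y=6 B=13 X=2 D=5
Draw 8: a1=2.716, a2=0.232, a3=2.249, a4=1.573, a0=6.770; τ=−ln(0.1135)/6.770=0.321 → t=1.123; u2·a0=0.4743·6.770=3.211; a1+a2=2.948 < 3.211 ≤ a1+…+a3=5.197 → R3 fires; P=9 Y=6 B=12 X=2 D=6
Draw 9: a1=3.492, a2=0.232, a3=2.076, a4=1.452, a0=7.252; τ=−ln(0.6046)/7.252=0.069 → t=1.192 > T=1.16: stop.
Read off Y at T=1.16: 6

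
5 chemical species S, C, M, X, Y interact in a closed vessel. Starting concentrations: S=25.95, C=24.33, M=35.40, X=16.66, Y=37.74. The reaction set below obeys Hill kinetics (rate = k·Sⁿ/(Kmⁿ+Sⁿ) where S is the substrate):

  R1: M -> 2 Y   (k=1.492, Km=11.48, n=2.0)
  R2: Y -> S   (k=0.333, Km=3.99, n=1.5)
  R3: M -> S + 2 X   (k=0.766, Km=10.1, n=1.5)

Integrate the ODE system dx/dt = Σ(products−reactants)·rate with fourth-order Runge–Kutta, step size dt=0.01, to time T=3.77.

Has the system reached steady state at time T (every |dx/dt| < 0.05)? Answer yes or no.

Steady state at T: no

RK4 with dt=0.01: 377 steps to T=3.77. Trajectory (selected grid times):
t=0.00: S=25.95 C=24.33 M=35.40 X=16.66 Y=37.74
t=0.42: S=26.36 C=24.33 M=34.56 X=17.22 Y=38.74
t=0.84: S=26.78 C=24.33 M=33.72 X=17.77 Y=39.73
t=1.26: S=27.19 C=24.33 M=32.88 X=18.32 Y=40.71
t=1.68: S=27.60 C=24.33 M=32.05 X=18.87 Y=41.69
t=2.09: S=28.00 C=24.33 M=31.24 X=19.40 Y=42.64
t=2.51: S=28.40 C=24.33 M=30.42 X=19.94 Y=43.60
t=2.93: S=28.81 C=24.33 M=29.61 X=20.48 Y=44.56
t=3.35: S=29.21 C=24.33 M=28.80 X=21.02 Y=45.51
t=3.77: S=29.61 C=24.33 M=27.99 X=21.55 Y=46.45
Rates at T: R1=1.2772, R2=0.3248, R3=0.6295
dx/dt at T (Σ net stoichiometry × rate): S=+0.9544, C=+0.0000, M=-1.9067, X=+1.2591, Y=+2.2295
Largest |dx/dt| is |+2.2295| (Y) ≥ 0.05 → not steady.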